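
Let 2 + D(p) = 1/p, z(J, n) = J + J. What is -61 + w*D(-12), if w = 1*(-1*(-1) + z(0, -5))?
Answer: -757/12 ≈ -63.083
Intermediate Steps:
z(J, n) = 2*J
D(p) = -2 + 1/p
w = 1 (w = 1*(-1*(-1) + 2*0) = 1*(1 + 0) = 1*1 = 1)
-61 + w*D(-12) = -61 + 1*(-2 + 1/(-12)) = -61 + 1*(-2 - 1/12) = -61 + 1*(-25/12) = -61 - 25/12 = -757/12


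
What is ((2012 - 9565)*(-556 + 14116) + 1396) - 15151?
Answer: -102432435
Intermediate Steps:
((2012 - 9565)*(-556 + 14116) + 1396) - 15151 = (-7553*13560 + 1396) - 15151 = (-102418680 + 1396) - 15151 = -102417284 - 15151 = -102432435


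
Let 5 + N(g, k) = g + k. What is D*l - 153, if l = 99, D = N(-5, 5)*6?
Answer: -3123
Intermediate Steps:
N(g, k) = -5 + g + k (N(g, k) = -5 + (g + k) = -5 + g + k)
D = -30 (D = (-5 - 5 + 5)*6 = -5*6 = -30)
D*l - 153 = -30*99 - 153 = -2970 - 153 = -3123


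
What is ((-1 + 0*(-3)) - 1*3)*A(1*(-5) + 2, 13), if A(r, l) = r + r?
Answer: 24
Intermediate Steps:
A(r, l) = 2*r
((-1 + 0*(-3)) - 1*3)*A(1*(-5) + 2, 13) = ((-1 + 0*(-3)) - 1*3)*(2*(1*(-5) + 2)) = ((-1 + 0) - 3)*(2*(-5 + 2)) = (-1 - 3)*(2*(-3)) = -4*(-6) = 24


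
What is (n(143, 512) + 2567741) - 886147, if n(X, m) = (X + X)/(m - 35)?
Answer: 802120624/477 ≈ 1.6816e+6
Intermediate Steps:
n(X, m) = 2*X/(-35 + m) (n(X, m) = (2*X)/(-35 + m) = 2*X/(-35 + m))
(n(143, 512) + 2567741) - 886147 = (2*143/(-35 + 512) + 2567741) - 886147 = (2*143/477 + 2567741) - 886147 = (2*143*(1/477) + 2567741) - 886147 = (286/477 + 2567741) - 886147 = 1224812743/477 - 886147 = 802120624/477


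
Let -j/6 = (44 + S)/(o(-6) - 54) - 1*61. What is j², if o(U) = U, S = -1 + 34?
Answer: 13965169/100 ≈ 1.3965e+5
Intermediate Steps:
S = 33
j = 3737/10 (j = -6*((44 + 33)/(-6 - 54) - 1*61) = -6*(77/(-60) - 61) = -6*(77*(-1/60) - 61) = -6*(-77/60 - 61) = -6*(-3737/60) = 3737/10 ≈ 373.70)
j² = (3737/10)² = 13965169/100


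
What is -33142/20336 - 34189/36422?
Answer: -475591357/185169448 ≈ -2.5684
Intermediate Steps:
-33142/20336 - 34189/36422 = -33142*1/20336 - 34189*1/36422 = -16571/10168 - 34189/36422 = -475591357/185169448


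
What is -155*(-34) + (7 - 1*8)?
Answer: 5269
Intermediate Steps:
-155*(-34) + (7 - 1*8) = 5270 + (7 - 8) = 5270 - 1 = 5269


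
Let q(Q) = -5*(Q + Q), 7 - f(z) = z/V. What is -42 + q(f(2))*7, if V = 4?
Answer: -497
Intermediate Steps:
f(z) = 7 - z/4
q(Q) = -10*Q
-42 + q(f(2))*7 = -42 - 10*(7 - 1/4*2)*7 = -42 - 10*(7 - 1/2)*7 = -42 - 10*13/2*7 = -42 - 65*7 = -42 - 455 = -497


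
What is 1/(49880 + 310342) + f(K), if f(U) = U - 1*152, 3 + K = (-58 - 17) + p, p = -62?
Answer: -105184823/360222 ≈ -292.00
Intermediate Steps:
K = -140 (K = -3 + ((-58 - 17) - 62) = -3 + (-75 - 62) = -3 - 137 = -140)
f(U) = -152 + U (f(U) = U - 152 = -152 + U)
1/(49880 + 310342) + f(K) = 1/(49880 + 310342) + (-152 - 140) = 1/360222 - 292 = -105184823/360222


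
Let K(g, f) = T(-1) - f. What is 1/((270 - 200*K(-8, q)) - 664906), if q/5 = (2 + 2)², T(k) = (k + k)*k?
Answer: -1/649036 ≈ -1.5407e-6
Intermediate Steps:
T(k) = 2*k² (T(k) = (2*k)*k = 2*k²)
q = 80 (q = 5*(2 + 2)² = 5*4² = 5*16 = 80)
K(g, f) = 2 - f (K(g, f) = 2*(-1)² - f = 2*1 - f = 2 - f)
1/((270 - 200*K(-8, q)) - 664906) = 1/((270 - 200*(2 - 1*80)) - 664906) = 1/((270 - 200*(2 - 80)) - 664906) = 1/((270 - 200*(-78)) - 664906) = 1/((270 + 15600) - 664906) = 1/(15870 - 664906) = 1/(-649036) = -1/649036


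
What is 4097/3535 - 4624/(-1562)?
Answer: 11372677/2760835 ≈ 4.1193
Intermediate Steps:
4097/3535 - 4624/(-1562) = 4097*(1/3535) - 4624*(-1/1562) = 4097/3535 + 2312/781 = 11372677/2760835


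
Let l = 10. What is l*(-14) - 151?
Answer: -291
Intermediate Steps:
l*(-14) - 151 = 10*(-14) - 151 = -140 - 151 = -291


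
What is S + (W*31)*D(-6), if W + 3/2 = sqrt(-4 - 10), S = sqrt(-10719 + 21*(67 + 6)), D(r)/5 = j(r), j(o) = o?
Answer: 1395 + I*sqrt(9186) - 930*I*sqrt(14) ≈ 1395.0 - 3383.9*I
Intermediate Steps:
D(r) = 5*r
S = I*sqrt(9186) (S = sqrt(-10719 + 21*73) = sqrt(-10719 + 1533) = sqrt(-9186) = I*sqrt(9186) ≈ 95.844*I)
W = -3/2 + I*sqrt(14) (W = -3/2 + sqrt(-4 - 10) = -3/2 + sqrt(-14) = -3/2 + I*sqrt(14) ≈ -1.5 + 3.7417*I)
S + (W*31)*D(-6) = I*sqrt(9186) + ((-3/2 + I*sqrt(14))*31)*(5*(-6)) = I*sqrt(9186) + (-93/2 + 31*I*sqrt(14))*(-30) = I*sqrt(9186) + (1395 - 930*I*sqrt(14)) = 1395 + I*sqrt(9186) - 930*I*sqrt(14)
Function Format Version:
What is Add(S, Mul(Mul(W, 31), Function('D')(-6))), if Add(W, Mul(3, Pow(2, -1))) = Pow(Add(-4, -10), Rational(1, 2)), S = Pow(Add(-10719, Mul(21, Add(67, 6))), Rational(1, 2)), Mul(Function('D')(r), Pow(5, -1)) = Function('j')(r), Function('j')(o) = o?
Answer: Add(1395, Mul(I, Pow(9186, Rational(1, 2))), Mul(-930, I, Pow(14, Rational(1, 2)))) ≈ Add(1395.0, Mul(-3383.9, I))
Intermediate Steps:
Function('D')(r) = Mul(5, r)
S = Mul(I, Pow(9186, Rational(1, 2))) (S = Pow(Add(-10719, Mul(21, 73)), Rational(1, 2)) = Pow(Add(-10719, 1533), Rational(1, 2)) = Pow(-9186, Rational(1, 2)) = Mul(I, Pow(9186, Rational(1, 2))) ≈ Mul(95.844, I))
W = Add(Rational(-3, 2), Mul(I, Pow(14, Rational(1, 2)))) (W = Add(Rational(-3, 2), Pow(Add(-4, -10), Rational(1, 2))) = Add(Rational(-3, 2), Pow(-14, Rational(1, 2))) = Add(Rational(-3, 2), Mul(I, Pow(14, Rational(1, 2)))) ≈ Add(-1.5000, Mul(3.7417, I)))
Add(S, Mul(Mul(W, 31), Function('D')(-6))) = Add(Mul(I, Pow(9186, Rational(1, 2))), Mul(Mul(Add(Rational(-3, 2), Mul(I, Pow(14, Rational(1, 2)))), 31), Mul(5, -6))) = Add(Mul(I, Pow(9186, Rational(1, 2))), Mul(Add(Rational(-93, 2), Mul(31, I, Pow(14, Rational(1, 2)))), -30)) = Add(Mul(I, Pow(9186, Rational(1, 2))), Add(1395, Mul(-930, I, Pow(14, Rational(1, 2))))) = Add(1395, Mul(I, Pow(9186, Rational(1, 2))), Mul(-930, I, Pow(14, Rational(1, 2))))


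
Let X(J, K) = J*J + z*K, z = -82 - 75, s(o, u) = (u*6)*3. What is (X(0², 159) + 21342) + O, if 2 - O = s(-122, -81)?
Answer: -2161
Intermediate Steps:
s(o, u) = 18*u (s(o, u) = (6*u)*3 = 18*u)
O = 1460 (O = 2 - 18*(-81) = 2 - 1*(-1458) = 2 + 1458 = 1460)
z = -157
X(J, K) = J² - 157*K (X(J, K) = J*J - 157*K = J² - 157*K)
(X(0², 159) + 21342) + O = (((0²)² - 157*159) + 21342) + 1460 = ((0² - 24963) + 21342) + 1460 = ((0 - 24963) + 21342) + 1460 = (-24963 + 21342) + 1460 = -3621 + 1460 = -2161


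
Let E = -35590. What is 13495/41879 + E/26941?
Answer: -1126904815/1128262139 ≈ -0.99880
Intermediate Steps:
13495/41879 + E/26941 = 13495/41879 - 35590/26941 = -1126904815/1128262139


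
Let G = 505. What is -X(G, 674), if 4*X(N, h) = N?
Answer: -505/4 ≈ -126.25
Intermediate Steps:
X(N, h) = N/4
-X(G, 674) = -505/4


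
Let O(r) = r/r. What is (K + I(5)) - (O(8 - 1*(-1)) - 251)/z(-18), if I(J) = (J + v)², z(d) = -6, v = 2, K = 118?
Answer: 376/3 ≈ 125.33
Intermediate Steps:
I(J) = (2 + J)² (I(J) = (J + 2)² = (2 + J)²)
O(r) = 1
(K + I(5)) - (O(8 - 1*(-1)) - 251)/z(-18) = (118 + (2 + 5)²) - (1 - 251)/(-6) = (118 + 7²) - (-250)*(-1)/6 = (118 + 49) - 1*125/3 = 167 - 125/3 = 376/3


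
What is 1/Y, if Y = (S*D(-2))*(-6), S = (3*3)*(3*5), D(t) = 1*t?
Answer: 1/1620 ≈ 0.00061728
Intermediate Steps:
D(t) = t
S = 135 (S = 9*15 = 135)
Y = 1620 (Y = (135*(-2))*(-6) = -270*(-6) = 1620)
1/Y = 1/1620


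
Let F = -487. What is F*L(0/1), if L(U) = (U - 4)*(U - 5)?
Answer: -9740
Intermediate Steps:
L(U) = (-5 + U)*(-4 + U) (L(U) = (-4 + U)*(-5 + U) = (-5 + U)*(-4 + U))
F*L(0/1) = -487*(20 + (0/1)² - 0/1) = -487*(20 + (0*1)² - 0) = -487*(20 + 0² - 9*0) = -487*(20 + 0 + 0) = -487*20 = -9740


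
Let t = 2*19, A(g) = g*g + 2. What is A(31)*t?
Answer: 36594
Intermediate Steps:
A(g) = 2 + g² (A(g) = g² + 2 = 2 + g²)
t = 38
A(31)*t = (2 + 31²)*38 = (2 + 961)*38 = 963*38 = 36594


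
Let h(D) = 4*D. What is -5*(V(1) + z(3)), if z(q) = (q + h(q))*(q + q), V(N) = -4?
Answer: -430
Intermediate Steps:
z(q) = 10*q² (z(q) = (q + 4*q)*(q + q) = (5*q)*(2*q) = 10*q²)
-5*(V(1) + z(3)) = -5*(-4 + 10*3²) = -5*(-4 + 10*9) = -5*(-4 + 90) = -5*86 = -430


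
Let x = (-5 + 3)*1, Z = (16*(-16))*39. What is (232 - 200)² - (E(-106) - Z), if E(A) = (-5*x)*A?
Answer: -7900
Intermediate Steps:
Z = -9984 (Z = -256*39 = -9984)
x = -2 (x = -2*1 = -2)
E(A) = 10*A (E(A) = (-5*(-2))*A = 10*A)
(232 - 200)² - (E(-106) - Z) = (232 - 200)² - (10*(-106) - 1*(-9984)) = 32² - (-1060 + 9984) = 1024 - 1*8924 = 1024 - 8924 = -7900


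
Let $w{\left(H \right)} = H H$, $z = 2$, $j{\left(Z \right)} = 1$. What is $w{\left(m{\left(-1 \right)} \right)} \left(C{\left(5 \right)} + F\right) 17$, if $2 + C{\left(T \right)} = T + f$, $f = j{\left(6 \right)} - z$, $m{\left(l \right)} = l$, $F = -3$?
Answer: $-17$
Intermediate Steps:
$f = -1$ ($f = 1 - 2 = -1$)
$C{\left(T \right)} = -3 + T$ ($C{\left(T \right)} = -2 + \left(T - 1\right) = -2 + \left(-1 + T\right) = -3 + T$)
$w{\left(H \right)} = H^{2}$
$w{\left(m{\left(-1 \right)} \right)} \left(C{\left(5 \right)} + F\right) 17 = \left(-1\right)^{2} \left(\left(-3 + 5\right) - 3\right) 17 = 1 \left(2 - 3\right) 17 = 1 \left(-1\right) 17 = \left(-1\right) 17 = -17$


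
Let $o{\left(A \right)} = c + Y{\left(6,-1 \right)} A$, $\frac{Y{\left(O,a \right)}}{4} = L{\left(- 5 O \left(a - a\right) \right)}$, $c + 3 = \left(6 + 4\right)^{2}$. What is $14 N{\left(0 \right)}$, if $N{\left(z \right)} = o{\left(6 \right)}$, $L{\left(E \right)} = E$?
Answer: $1358$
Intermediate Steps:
$c = 97$ ($c = -3 + \left(6 + 4\right)^{2} = -3 + 10^{2} = -3 + 100 = 97$)
$Y{\left(O,a \right)} = 0$ ($Y{\left(O,a \right)} = 4 - 5 O \left(a - a\right) = 4 - 5 O 0 = 4 \cdot 0 = 0$)
$o{\left(A \right)} = 97$ ($o{\left(A \right)} = 97 + 0 A = 97 + 0 = 97$)
$N{\left(z \right)} = 97$
$14 N{\left(0 \right)} = 14 \cdot 97 = 1358$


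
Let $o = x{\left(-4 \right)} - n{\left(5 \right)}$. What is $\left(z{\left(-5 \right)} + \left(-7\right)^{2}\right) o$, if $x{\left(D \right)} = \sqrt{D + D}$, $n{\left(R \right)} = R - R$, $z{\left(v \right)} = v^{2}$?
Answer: $148 i \sqrt{2} \approx 209.3 i$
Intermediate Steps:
$n{\left(R \right)} = 0$
$x{\left(D \right)} = \sqrt{2} \sqrt{D}$ ($x{\left(D \right)} = \sqrt{2 D} = \sqrt{2} \sqrt{D}$)
$o = 2 i \sqrt{2}$ ($o = \sqrt{2} \sqrt{-4} - 0 = \sqrt{2} \cdot 2 i + 0 = 2 i \sqrt{2} + 0 = 2 i \sqrt{2} \approx 2.8284 i$)
$\left(z{\left(-5 \right)} + \left(-7\right)^{2}\right) o = \left(\left(-5\right)^{2} + \left(-7\right)^{2}\right) 2 i \sqrt{2} = \left(25 + 49\right) 2 i \sqrt{2} = 74 \cdot 2 i \sqrt{2} = 148 i \sqrt{2}$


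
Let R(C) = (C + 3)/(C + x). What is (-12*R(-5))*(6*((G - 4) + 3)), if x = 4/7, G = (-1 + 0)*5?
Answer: 6048/31 ≈ 195.10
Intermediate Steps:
G = -5 (G = -1*5 = -5)
x = 4/7 (x = 4*(1/7) = 4/7 ≈ 0.57143)
R(C) = (3 + C)/(4/7 + C) (R(C) = (C + 3)/(C + 4/7) = (3 + C)/(4/7 + C))
(-12*R(-5))*(6*((G - 4) + 3)) = (-84*(3 - 5)/(4 + 7*(-5)))*(6*((-5 - 4) + 3)) = (-84*(-2)/(4 - 35))*(6*(-9 + 3)) = (-84*(-2)/(-31))*(6*(-6)) = -84*(-1)*(-2)/31*(-36) = -12*14/31*(-36) = -168/31*(-36) = 6048/31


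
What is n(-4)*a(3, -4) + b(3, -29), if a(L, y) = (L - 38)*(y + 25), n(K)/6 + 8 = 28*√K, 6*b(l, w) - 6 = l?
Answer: 70563/2 - 246960*I ≈ 35282.0 - 2.4696e+5*I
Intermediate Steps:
b(l, w) = 1 + l/6
n(K) = -48 + 168*√K (n(K) = -48 + 6*(28*√K) = -48 + 168*√K)
a(L, y) = (-38 + L)*(25 + y)
n(-4)*a(3, -4) + b(3, -29) = (-48 + 168*√(-4))*(-950 - 38*(-4) + 25*3 + 3*(-4)) + (1 + (⅙)*3) = (-48 + 168*(2*I))*(-950 + 152 + 75 - 12) + (1 + ½) = (-48 + 336*I)*(-735) + 3/2 = (35280 - 246960*I) + 3/2 = 70563/2 - 246960*I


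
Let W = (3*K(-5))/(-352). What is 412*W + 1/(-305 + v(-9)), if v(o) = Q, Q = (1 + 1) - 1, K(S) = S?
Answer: 58699/3344 ≈ 17.554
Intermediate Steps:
Q = 1 (Q = 2 - 1 = 1)
W = 15/352 (W = (3*(-5))/(-352) = -15*(-1/352) = 15/352 ≈ 0.042614)
v(o) = 1
412*W + 1/(-305 + v(-9)) = 412*(15/352) + 1/(-305 + 1) = 1545/88 + 1/(-304) = 1545/88 - 1/304 = 58699/3344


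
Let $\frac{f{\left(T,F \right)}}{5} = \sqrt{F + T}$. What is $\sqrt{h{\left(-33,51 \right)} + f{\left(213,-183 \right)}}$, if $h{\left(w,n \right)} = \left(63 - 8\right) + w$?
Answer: $\sqrt{22 + 5 \sqrt{30}} \approx 7.0275$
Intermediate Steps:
$h{\left(w,n \right)} = 55 + w$
$f{\left(T,F \right)} = 5 \sqrt{F + T}$
$\sqrt{h{\left(-33,51 \right)} + f{\left(213,-183 \right)}} = \sqrt{\left(55 - 33\right) + 5 \sqrt{-183 + 213}} = \sqrt{22 + 5 \sqrt{30}}$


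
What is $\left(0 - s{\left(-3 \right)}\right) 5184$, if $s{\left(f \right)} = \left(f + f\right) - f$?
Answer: $15552$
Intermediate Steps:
$s{\left(f \right)} = f$ ($s{\left(f \right)} = 2 f - f = f$)
$\left(0 - s{\left(-3 \right)}\right) 5184 = \left(0 - -3\right) 5184 = \left(0 + 3\right) 5184 = 3 \cdot 5184 = 15552$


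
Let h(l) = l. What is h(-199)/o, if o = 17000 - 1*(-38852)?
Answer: -199/55852 ≈ -0.0035630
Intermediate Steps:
o = 55852 (o = 17000 + 38852 = 55852)
h(-199)/o = -199/55852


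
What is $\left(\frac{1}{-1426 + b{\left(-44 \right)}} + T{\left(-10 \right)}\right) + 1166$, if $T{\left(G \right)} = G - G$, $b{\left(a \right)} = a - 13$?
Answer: $\frac{1729177}{1483} \approx 1166.0$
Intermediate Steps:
$b{\left(a \right)} = -13 + a$ ($b{\left(a \right)} = a - 13 = -13 + a$)
$T{\left(G \right)} = 0$
$\left(\frac{1}{-1426 + b{\left(-44 \right)}} + T{\left(-10 \right)}\right) + 1166 = \left(\frac{1}{-1426 - 57} + 0\right) + 1166 = \left(\frac{1}{-1483} + 0\right) + 1166 = \left(- \frac{1}{1483} + 0\right) + 1166 = - \frac{1}{1483} + 1166 = \frac{1729177}{1483}$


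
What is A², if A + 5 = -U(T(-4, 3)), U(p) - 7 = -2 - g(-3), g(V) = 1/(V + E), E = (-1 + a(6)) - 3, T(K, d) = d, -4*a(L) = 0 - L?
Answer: 12544/121 ≈ 103.67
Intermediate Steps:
a(L) = L/4 (a(L) = -(0 - L)/4 = -(-1)*L/4 = L/4)
E = -5/2 (E = (-1 + (¼)*6) - 3 = (-1 + 3/2) - 3 = ½ - 3 = -5/2 ≈ -2.5000)
g(V) = 1/(-5/2 + V) (g(V) = 1/(V - 5/2) = 1/(-5/2 + V))
U(p) = 57/11 (U(p) = 7 + (-2 - 2/(-5 + 2*(-3))) = 7 + (-2 - 2/(-5 - 6)) = 7 + (-2 - 2/(-11)) = 7 + (-2 - 2*(-1)/11) = 7 + (-2 - 1*(-2/11)) = 7 + (-2 + 2/11) = 7 - 20/11 = 57/11)
A = -112/11 (A = -5 - 1*57/11 = -5 - 57/11 = -112/11 ≈ -10.182)
A² = (-112/11)² = 12544/121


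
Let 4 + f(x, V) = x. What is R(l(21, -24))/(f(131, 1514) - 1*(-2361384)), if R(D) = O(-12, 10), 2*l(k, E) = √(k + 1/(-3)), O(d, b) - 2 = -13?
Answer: -11/2361511 ≈ -4.6580e-6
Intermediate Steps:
O(d, b) = -11 (O(d, b) = 2 - 13 = -11)
l(k, E) = √(-⅓ + k)/2 (l(k, E) = √(k + 1/(-3))/2 = √(k - ⅓)/2 = √(-⅓ + k)/2)
R(D) = -11
f(x, V) = -4 + x
R(l(21, -24))/(f(131, 1514) - 1*(-2361384)) = -11/((-4 + 131) - 1*(-2361384)) = -11/(127 + 2361384) = -11/2361511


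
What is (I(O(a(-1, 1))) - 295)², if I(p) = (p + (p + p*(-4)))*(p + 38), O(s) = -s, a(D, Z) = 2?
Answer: 22801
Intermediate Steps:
I(p) = -2*p*(38 + p) (I(p) = (p + (p - 4*p))*(38 + p) = (p - 3*p)*(38 + p) = (-2*p)*(38 + p) = -2*p*(38 + p))
(I(O(a(-1, 1))) - 295)² = (-2*(-1*2)*(38 - 1*2) - 295)² = (-2*(-2)*(38 - 2) - 295)² = (-2*(-2)*36 - 295)² = (144 - 295)² = (-151)² = 22801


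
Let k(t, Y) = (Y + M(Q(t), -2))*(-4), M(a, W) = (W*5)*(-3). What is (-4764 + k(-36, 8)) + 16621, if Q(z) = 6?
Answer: 11705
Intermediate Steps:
M(a, W) = -15*W (M(a, W) = (5*W)*(-3) = -15*W)
k(t, Y) = -120 - 4*Y (k(t, Y) = (Y - 15*(-2))*(-4) = (Y + 30)*(-4) = (30 + Y)*(-4) = -120 - 4*Y)
(-4764 + k(-36, 8)) + 16621 = (-4764 + (-120 - 4*8)) + 16621 = (-4764 + (-120 - 32)) + 16621 = (-4764 - 152) + 16621 = -4916 + 16621 = 11705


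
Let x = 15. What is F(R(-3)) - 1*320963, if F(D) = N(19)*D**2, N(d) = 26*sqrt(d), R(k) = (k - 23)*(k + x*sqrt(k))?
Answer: -320963 - 11705616*sqrt(19) - 1581840*I*sqrt(57) ≈ -5.1345e+7 - 1.1943e+7*I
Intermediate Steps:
R(k) = (-23 + k)*(k + 15*sqrt(k)) (R(k) = (k - 23)*(k + 15*sqrt(k)) = (-23 + k)*(k + 15*sqrt(k)))
F(D) = 26*sqrt(19)*D**2 (F(D) = (26*sqrt(19))*D**2 = 26*sqrt(19)*D**2)
F(R(-3)) - 1*320963 = 26*sqrt(19)*((-3)**2 - 345*I*sqrt(3) - 23*(-3) + 15*(-3)**(3/2))**2 - 1*320963 = 26*sqrt(19)*(9 - 345*I*sqrt(3) + 69 + 15*(-3*I*sqrt(3)))**2 - 320963 = 26*sqrt(19)*(9 - 345*I*sqrt(3) + 69 - 45*I*sqrt(3))**2 - 320963 = 26*sqrt(19)*(78 - 390*I*sqrt(3))**2 - 320963 = -320963 + 26*sqrt(19)*(78 - 390*I*sqrt(3))**2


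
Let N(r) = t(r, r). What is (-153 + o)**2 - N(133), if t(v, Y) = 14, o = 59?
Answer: 8822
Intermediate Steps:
N(r) = 14
(-153 + o)**2 - N(133) = (-153 + 59)**2 - 1*14 = (-94)**2 - 14 = 8836 - 14 = 8822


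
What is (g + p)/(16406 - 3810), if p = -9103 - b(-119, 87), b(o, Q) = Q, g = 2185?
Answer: -7005/12596 ≈ -0.55613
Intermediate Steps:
p = -9190 (p = -9103 - 1*87 = -9103 - 87 = -9190)
(g + p)/(16406 - 3810) = (2185 - 9190)/(16406 - 3810) = -7005/12596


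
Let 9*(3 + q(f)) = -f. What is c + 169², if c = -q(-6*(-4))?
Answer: 85700/3 ≈ 28567.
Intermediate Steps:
q(f) = -3 - f/9 (q(f) = -3 + (-f)/9 = -3 - f/9)
c = 17/3 (c = -(-3 - (-2)*(-4)/3) = -(-3 - ⅑*24) = -(-3 - 8/3) = -1*(-17/3) = 17/3 ≈ 5.6667)
c + 169² = 17/3 + 169² = 17/3 + 28561 = 85700/3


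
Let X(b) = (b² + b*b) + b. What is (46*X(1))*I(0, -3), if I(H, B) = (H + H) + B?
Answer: -414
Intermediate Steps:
I(H, B) = B + 2*H (I(H, B) = 2*H + B = B + 2*H)
X(b) = b + 2*b² (X(b) = (b² + b²) + b = 2*b² + b = b + 2*b²)
(46*X(1))*I(0, -3) = (46*(1*(1 + 2*1)))*(-3 + 2*0) = (46*(1*(1 + 2)))*(-3 + 0) = (46*(1*3))*(-3) = (46*3)*(-3) = 138*(-3) = -414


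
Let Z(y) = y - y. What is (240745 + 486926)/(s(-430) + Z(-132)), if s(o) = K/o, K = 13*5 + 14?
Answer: -312898530/79 ≈ -3.9607e+6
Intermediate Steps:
Z(y) = 0
K = 79 (K = 65 + 14 = 79)
s(o) = 79/o
(240745 + 486926)/(s(-430) + Z(-132)) = (240745 + 486926)/(79/(-430) + 0) = 727671/(79*(-1/430) + 0) = 727671/(-79/430 + 0) = 727671/(-79/430) = 727671*(-430/79) = -312898530/79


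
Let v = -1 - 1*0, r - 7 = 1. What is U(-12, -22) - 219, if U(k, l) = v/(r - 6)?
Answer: -439/2 ≈ -219.50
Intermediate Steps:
r = 8 (r = 7 + 1 = 8)
v = -1 (v = -1 + 0 = -1)
U(k, l) = -½ (U(k, l) = -1/(8 - 6) = -1/2 = -1*½ = -½)
U(-12, -22) - 219 = -½ - 219 = -439/2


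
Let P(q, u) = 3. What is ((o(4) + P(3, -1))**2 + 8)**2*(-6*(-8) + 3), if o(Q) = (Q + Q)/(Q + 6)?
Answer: 16050771/625 ≈ 25681.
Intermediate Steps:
o(Q) = 2*Q/(6 + Q) (o(Q) = (2*Q)/(6 + Q) = 2*Q/(6 + Q))
((o(4) + P(3, -1))**2 + 8)**2*(-6*(-8) + 3) = ((2*4/(6 + 4) + 3)**2 + 8)**2*(-6*(-8) + 3) = ((2*4/10 + 3)**2 + 8)**2*(48 + 3) = ((2*4*(1/10) + 3)**2 + 8)**2*51 = ((4/5 + 3)**2 + 8)**2*51 = ((19/5)**2 + 8)**2*51 = (361/25 + 8)**2*51 = (561/25)**2*51 = (314721/625)*51 = 16050771/625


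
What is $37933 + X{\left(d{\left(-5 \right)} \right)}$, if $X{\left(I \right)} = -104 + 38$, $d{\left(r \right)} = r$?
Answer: $37867$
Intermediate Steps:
$X{\left(I \right)} = -66$
$37933 + X{\left(d{\left(-5 \right)} \right)} = 37933 - 66 = 37867$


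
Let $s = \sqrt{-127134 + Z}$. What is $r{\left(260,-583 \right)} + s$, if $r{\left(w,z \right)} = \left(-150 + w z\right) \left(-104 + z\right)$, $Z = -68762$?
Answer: $104238510 + 2 i \sqrt{48974} \approx 1.0424 \cdot 10^{8} + 442.6 i$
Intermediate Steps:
$s = 2 i \sqrt{48974}$ ($s = \sqrt{-127134 - 68762} = \sqrt{-195896} = 2 i \sqrt{48974} \approx 442.6 i$)
$r{\left(260,-583 \right)} + s = \left(15600 - -87450 + 260 \left(-583\right)^{2} - 27040 \left(-583\right)\right) + 2 i \sqrt{48974} = \left(15600 + 87450 + 260 \cdot 339889 + 15764320\right) + 2 i \sqrt{48974} = \left(15600 + 87450 + 88371140 + 15764320\right) + 2 i \sqrt{48974} = 104238510 + 2 i \sqrt{48974}$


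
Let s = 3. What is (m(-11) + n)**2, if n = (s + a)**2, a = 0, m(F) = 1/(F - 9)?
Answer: 32041/400 ≈ 80.103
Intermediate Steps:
m(F) = 1/(-9 + F)
n = 9 (n = (3 + 0)**2 = 3**2 = 9)
(m(-11) + n)**2 = (1/(-9 - 11) + 9)**2 = (1/(-20) + 9)**2 = (-1/20 + 9)**2 = (179/20)**2 = 32041/400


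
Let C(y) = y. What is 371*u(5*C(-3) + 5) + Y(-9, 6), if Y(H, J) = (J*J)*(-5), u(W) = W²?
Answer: 36920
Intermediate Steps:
Y(H, J) = -5*J² (Y(H, J) = J²*(-5) = -5*J²)
371*u(5*C(-3) + 5) + Y(-9, 6) = 371*(5*(-3) + 5)² - 5*6² = 371*(-15 + 5)² - 5*36 = 371*(-10)² - 180 = 371*100 - 180 = 37100 - 180 = 36920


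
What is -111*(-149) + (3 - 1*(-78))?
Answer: 16620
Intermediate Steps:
-111*(-149) + (3 - 1*(-78)) = 16539 + (3 + 78) = 16539 + 81 = 16620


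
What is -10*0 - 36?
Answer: -36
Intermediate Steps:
-10*0 - 36 = 0 - 36 = -36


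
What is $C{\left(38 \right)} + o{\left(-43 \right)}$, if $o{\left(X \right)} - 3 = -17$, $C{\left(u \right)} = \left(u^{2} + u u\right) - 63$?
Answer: $2811$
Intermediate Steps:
$C{\left(u \right)} = -63 + 2 u^{2}$ ($C{\left(u \right)} = \left(u^{2} + u^{2}\right) - 63 = 2 u^{2} - 63 = -63 + 2 u^{2}$)
$o{\left(X \right)} = -14$ ($o{\left(X \right)} = 3 - 17 = -14$)
$C{\left(38 \right)} + o{\left(-43 \right)} = \left(-63 + 2 \cdot 38^{2}\right) - 14 = \left(-63 + 2 \cdot 1444\right) - 14 = \left(-63 + 2888\right) - 14 = 2825 - 14 = 2811$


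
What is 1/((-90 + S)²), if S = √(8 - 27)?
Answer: (90 - I*√19)⁻² ≈ 0.00012259 + 1.1903e-5*I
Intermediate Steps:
S = I*√19 (S = √(-19) = I*√19 ≈ 4.3589*I)
1/((-90 + S)²) = 1/((-90 + I*√19)²) = (-90 + I*√19)⁻²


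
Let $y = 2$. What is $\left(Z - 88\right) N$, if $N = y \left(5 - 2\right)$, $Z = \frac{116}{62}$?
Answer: $- \frac{16020}{31} \approx -516.77$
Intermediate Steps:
$Z = \frac{58}{31}$ ($Z = 116 \cdot \frac{1}{62} = \frac{58}{31} \approx 1.871$)
$N = 6$ ($N = 2 \left(5 - 2\right) = 2 \cdot 3 = 6$)
$\left(Z - 88\right) N = \left(\frac{58}{31} - 88\right) 6 = \left(- \frac{2670}{31}\right) 6 = - \frac{16020}{31}$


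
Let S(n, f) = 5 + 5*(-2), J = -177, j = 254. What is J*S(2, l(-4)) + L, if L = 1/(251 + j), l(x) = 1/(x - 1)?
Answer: 446926/505 ≈ 885.00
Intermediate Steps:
l(x) = 1/(-1 + x)
L = 1/505 (L = 1/(251 + 254) = 1/505 ≈ 0.0019802)
S(n, f) = -5 (S(n, f) = 5 - 10 = -5)
J*S(2, l(-4)) + L = -177*(-5) + 1/505 = 885 + 1/505 = 446926/505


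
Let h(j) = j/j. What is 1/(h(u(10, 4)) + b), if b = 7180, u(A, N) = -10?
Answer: 1/7181 ≈ 0.00013926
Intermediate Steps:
h(j) = 1
1/(h(u(10, 4)) + b) = 1/(1 + 7180) = 1/7181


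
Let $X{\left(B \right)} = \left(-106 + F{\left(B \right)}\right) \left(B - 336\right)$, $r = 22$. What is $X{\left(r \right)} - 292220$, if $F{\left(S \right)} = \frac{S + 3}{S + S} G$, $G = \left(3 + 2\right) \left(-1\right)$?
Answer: $- \frac{5676967}{22} \approx -2.5804 \cdot 10^{5}$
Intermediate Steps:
$G = -5$ ($G = 5 \left(-1\right) = -5$)
$F{\left(S \right)} = - \frac{5 \left(3 + S\right)}{2 S}$ ($F{\left(S \right)} = \frac{S + 3}{S + S} \left(-5\right) = \frac{3 + S}{2 S} \left(-5\right) = - \frac{5 \left(3 + S\right)}{2 S}$)
$X{\left(B \right)} = \left(-336 + B\right) \left(-106 + \frac{5 \left(-3 - B\right)}{2 B}\right)$ ($X{\left(B \right)} = \left(-106 + \frac{5 \left(-3 - B\right)}{2 B}\right) \left(B - 336\right) = \left(-106 + \frac{5 \left(-3 - B\right)}{2 B}\right) \left(-336 + B\right) = \left(-336 + B\right) \left(-106 + \frac{5 \left(-3 - B\right)}{2 B}\right)$)
$X{\left(r \right)} - 292220 = \left(\frac{72897}{2} + \frac{2520}{22} - 2387\right) - 292220 = \left(\frac{72897}{2} + 2520 \cdot \frac{1}{22} - 2387\right) - 292220 = \left(\frac{72897}{2} + \frac{1260}{11} - 2387\right) - 292220 = \frac{751873}{22} - 292220 = - \frac{5676967}{22}$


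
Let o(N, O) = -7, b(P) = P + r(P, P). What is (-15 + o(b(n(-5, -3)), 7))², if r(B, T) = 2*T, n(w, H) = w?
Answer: 484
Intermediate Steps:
b(P) = 3*P (b(P) = P + 2*P = 3*P)
(-15 + o(b(n(-5, -3)), 7))² = (-15 - 7)² = (-22)² = 484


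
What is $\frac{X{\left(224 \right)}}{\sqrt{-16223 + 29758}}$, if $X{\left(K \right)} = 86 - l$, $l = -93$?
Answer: $\frac{179 \sqrt{13535}}{13535} \approx 1.5386$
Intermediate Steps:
$X{\left(K \right)} = 179$ ($X{\left(K \right)} = 86 - -93 = 86 + 93 = 179$)
$\frac{X{\left(224 \right)}}{\sqrt{-16223 + 29758}} = \frac{179}{\sqrt{-16223 + 29758}} = \frac{179}{\sqrt{13535}} = 179 \frac{\sqrt{13535}}{13535} = \frac{179 \sqrt{13535}}{13535}$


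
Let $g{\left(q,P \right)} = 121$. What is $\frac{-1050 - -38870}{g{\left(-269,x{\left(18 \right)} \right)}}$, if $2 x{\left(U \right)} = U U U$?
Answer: $\frac{37820}{121} \approx 312.56$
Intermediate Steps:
$x{\left(U \right)} = \frac{U^{3}}{2}$ ($x{\left(U \right)} = \frac{U U U}{2} = \frac{U^{2} U}{2} = \frac{U^{3}}{2}$)
$\frac{-1050 - -38870}{g{\left(-269,x{\left(18 \right)} \right)}} = \frac{-1050 - -38870}{121} = \left(-1050 + 38870\right) \frac{1}{121} = 37820 \cdot \frac{1}{121} = \frac{37820}{121}$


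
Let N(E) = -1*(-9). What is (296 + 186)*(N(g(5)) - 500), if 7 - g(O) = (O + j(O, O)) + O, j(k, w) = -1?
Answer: -236662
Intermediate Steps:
g(O) = 8 - 2*O (g(O) = 7 - ((O - 1) + O) = 7 - ((-1 + O) + O) = 7 - (-1 + 2*O) = 7 + (1 - 2*O) = 8 - 2*O)
N(E) = 9
(296 + 186)*(N(g(5)) - 500) = (296 + 186)*(9 - 500) = 482*(-491) = -236662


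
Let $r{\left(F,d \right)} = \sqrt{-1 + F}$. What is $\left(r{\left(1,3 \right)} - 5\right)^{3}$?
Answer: $-125$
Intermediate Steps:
$\left(r{\left(1,3 \right)} - 5\right)^{3} = \left(\sqrt{-1 + 1} - 5\right)^{3} = \left(\sqrt{0} - 5\right)^{3} = \left(0 - 5\right)^{3} = \left(-5\right)^{3} = -125$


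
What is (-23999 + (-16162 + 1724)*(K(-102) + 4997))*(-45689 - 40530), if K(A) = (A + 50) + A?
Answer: 6030780482027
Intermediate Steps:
K(A) = 50 + 2*A (K(A) = (50 + A) + A = 50 + 2*A)
(-23999 + (-16162 + 1724)*(K(-102) + 4997))*(-45689 - 40530) = (-23999 + (-16162 + 1724)*((50 + 2*(-102)) + 4997))*(-45689 - 40530) = (-23999 - 14438*((50 - 204) + 4997))*(-86219) = (-23999 - 14438*(-154 + 4997))*(-86219) = (-23999 - 14438*4843)*(-86219) = (-23999 - 69923234)*(-86219) = -69947233*(-86219) = 6030780482027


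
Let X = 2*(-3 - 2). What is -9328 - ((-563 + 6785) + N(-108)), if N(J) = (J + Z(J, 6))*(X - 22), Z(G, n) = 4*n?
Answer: -18238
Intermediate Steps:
X = -10 (X = 2*(-5) = -10)
N(J) = -768 - 32*J (N(J) = (J + 4*6)*(-10 - 22) = (J + 24)*(-32) = (24 + J)*(-32) = -768 - 32*J)
-9328 - ((-563 + 6785) + N(-108)) = -9328 - ((-563 + 6785) + (-768 - 32*(-108))) = -9328 - (6222 + (-768 + 3456)) = -9328 - (6222 + 2688) = -9328 - 1*8910 = -9328 - 8910 = -18238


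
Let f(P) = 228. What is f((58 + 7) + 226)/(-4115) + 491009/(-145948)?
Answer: -66250909/19373420 ≈ -3.4197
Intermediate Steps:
f((58 + 7) + 226)/(-4115) + 491009/(-145948) = 228/(-4115) + 491009/(-145948) = 228*(-1/4115) + 491009*(-1/145948) = -228/4115 - 15839/4708 = -66250909/19373420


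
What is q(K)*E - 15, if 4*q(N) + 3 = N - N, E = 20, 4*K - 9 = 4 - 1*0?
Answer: -30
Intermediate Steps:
K = 13/4 (K = 9/4 + (4 - 1*0)/4 = 9/4 + (4 + 0)/4 = 9/4 + (1/4)*4 = 9/4 + 1 = 13/4 ≈ 3.2500)
q(N) = -3/4 (q(N) = -3/4 + (N - N)/4 = -3/4 + (1/4)*0 = -3/4 + 0 = -3/4)
q(K)*E - 15 = -3/4*20 - 15 = -15 - 15 = -30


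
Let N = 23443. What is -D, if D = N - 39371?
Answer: 15928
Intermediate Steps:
D = -15928 (D = 23443 - 39371 = -15928)
-D = -1*(-15928) = 15928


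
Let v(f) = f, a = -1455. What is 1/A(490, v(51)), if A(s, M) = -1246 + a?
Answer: -1/2701 ≈ -0.00037023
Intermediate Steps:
A(s, M) = -2701 (A(s, M) = -1246 - 1455 = -2701)
1/A(490, v(51)) = 1/(-2701) = -1/2701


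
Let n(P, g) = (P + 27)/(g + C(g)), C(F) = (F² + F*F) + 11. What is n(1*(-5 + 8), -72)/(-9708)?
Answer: -5/16676726 ≈ -2.9982e-7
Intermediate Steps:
C(F) = 11 + 2*F² (C(F) = (F² + F²) + 11 = 2*F² + 11 = 11 + 2*F²)
n(P, g) = (27 + P)/(11 + g + 2*g²) (n(P, g) = (P + 27)/(g + (11 + 2*g²)) = (27 + P)/(11 + g + 2*g²))
n(1*(-5 + 8), -72)/(-9708) = ((27 + 1*(-5 + 8))/(11 - 72 + 2*(-72)²))/(-9708) = ((27 + 1*3)/(11 - 72 + 2*5184))*(-1/9708) = ((27 + 3)/(11 - 72 + 10368))*(-1/9708) = (30/10307)*(-1/9708) = -5/16676726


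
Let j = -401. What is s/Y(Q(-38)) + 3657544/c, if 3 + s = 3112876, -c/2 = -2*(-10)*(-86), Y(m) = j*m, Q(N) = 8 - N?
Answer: 1773711672/1982945 ≈ 894.48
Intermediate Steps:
Y(m) = -401*m
c = 3440 (c = -2*(-2*(-10))*(-86) = -40*(-86) = -2*(-1720) = 3440)
s = 3112873 (s = -3 + 3112876 = 3112873)
s/Y(Q(-38)) + 3657544/c = 3112873/((-401*(8 - 1*(-38)))) + 3657544/3440 = 3112873/((-401*(8 + 38))) + 3657544*(1/3440) = 3112873/((-401*46)) + 457193/430 = 3112873/(-18446) + 457193/430 = 3112873*(-1/18446) + 457193/430 = -3112873/18446 + 457193/430 = 1773711672/1982945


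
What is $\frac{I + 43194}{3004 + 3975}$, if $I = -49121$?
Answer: $- \frac{5927}{6979} \approx -0.84926$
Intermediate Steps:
$\frac{I + 43194}{3004 + 3975} = \frac{-49121 + 43194}{3004 + 3975} = - \frac{5927}{6979}$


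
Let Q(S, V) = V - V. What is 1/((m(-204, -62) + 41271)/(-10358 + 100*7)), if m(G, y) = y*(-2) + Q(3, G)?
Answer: -9658/41395 ≈ -0.23331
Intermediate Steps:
Q(S, V) = 0
m(G, y) = -2*y (m(G, y) = y*(-2) + 0 = -2*y + 0 = -2*y)
1/((m(-204, -62) + 41271)/(-10358 + 100*7)) = 1/((-2*(-62) + 41271)/(-10358 + 100*7)) = 1/((124 + 41271)/(-10358 + 700)) = 1/(41395/(-9658)) = 1/(41395*(-1/9658)) = 1/(-41395/9658) = -9658/41395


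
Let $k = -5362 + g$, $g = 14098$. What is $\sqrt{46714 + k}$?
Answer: $5 \sqrt{2218} \approx 235.48$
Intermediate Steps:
$k = 8736$ ($k = -5362 + 14098 = 8736$)
$\sqrt{46714 + k} = \sqrt{46714 + 8736} = \sqrt{55450} = 5 \sqrt{2218}$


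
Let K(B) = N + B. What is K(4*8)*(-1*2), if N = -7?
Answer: -50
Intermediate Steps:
K(B) = -7 + B
K(4*8)*(-1*2) = (-7 + 4*8)*(-1*2) = (-7 + 32)*(-2) = 25*(-2) = -50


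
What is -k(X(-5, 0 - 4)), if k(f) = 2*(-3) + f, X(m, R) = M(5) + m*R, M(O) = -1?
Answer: -13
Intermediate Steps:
X(m, R) = -1 + R*m (X(m, R) = -1 + m*R = -1 + R*m)
k(f) = -6 + f
-k(X(-5, 0 - 4)) = -(-6 + (-1 + (0 - 4)*(-5))) = -(-6 + (-1 - 4*(-5))) = -(-6 + (-1 + 20)) = -(-6 + 19) = -1*13 = -13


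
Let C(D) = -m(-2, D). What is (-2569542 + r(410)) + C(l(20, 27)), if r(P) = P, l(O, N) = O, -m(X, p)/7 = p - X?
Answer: -2568978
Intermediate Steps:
m(X, p) = -7*p + 7*X (m(X, p) = -7*(p - X) = -7*p + 7*X)
C(D) = 14 + 7*D (C(D) = -(-7*D + 7*(-2)) = -(-7*D - 14) = -(-14 - 7*D) = 14 + 7*D)
(-2569542 + r(410)) + C(l(20, 27)) = (-2569542 + 410) + (14 + 7*20) = -2569132 + (14 + 140) = -2569132 + 154 = -2568978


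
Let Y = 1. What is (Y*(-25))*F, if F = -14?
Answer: 350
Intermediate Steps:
(Y*(-25))*F = (1*(-25))*(-14) = -25*(-14) = 350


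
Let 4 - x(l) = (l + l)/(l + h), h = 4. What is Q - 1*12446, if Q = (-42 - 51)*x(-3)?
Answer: -13376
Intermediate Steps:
x(l) = 4 - 2*l/(4 + l) (x(l) = 4 - (l + l)/(l + 4) = 4 - 2*l/(4 + l))
Q = -930 (Q = (-42 - 51)*(2*(8 - 3)/(4 - 3)) = -186*5/1 = -186*5 = -93*10 = -930)
Q - 1*12446 = -930 - 1*12446 = -930 - 12446 = -13376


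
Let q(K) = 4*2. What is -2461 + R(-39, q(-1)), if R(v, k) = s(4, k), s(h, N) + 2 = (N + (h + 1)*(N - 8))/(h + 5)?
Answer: -22159/9 ≈ -2462.1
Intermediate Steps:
q(K) = 8
s(h, N) = -2 + (N + (1 + h)*(-8 + N))/(5 + h) (s(h, N) = -2 + (N + (h + 1)*(N - 8))/(h + 5) = -2 + (N + (1 + h)*(-8 + N))/(5 + h))
R(v, k) = -58/9 + 2*k/3 (R(v, k) = (-18 - 10*4 + 2*k + k*4)/(5 + 4) = (-18 - 40 + 2*k + 4*k)/9 = (-58 + 6*k)/9 = -58/9 + 2*k/3)
-2461 + R(-39, q(-1)) = -2461 + (-58/9 + (2/3)*8) = -2461 + (-58/9 + 16/3) = -2461 - 10/9 = -22159/9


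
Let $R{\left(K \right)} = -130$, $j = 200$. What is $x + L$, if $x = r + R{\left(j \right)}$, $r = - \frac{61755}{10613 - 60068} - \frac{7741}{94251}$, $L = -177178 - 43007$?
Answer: $- \frac{7606838075335}{34527283} \approx -2.2031 \cdot 10^{5}$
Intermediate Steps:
$L = -220185$ ($L = -177178 - 43007 = -220185$)
$r = \frac{40278810}{34527283}$ ($r = - \frac{61755}{10613 - 60068} - \frac{7741}{94251} = - \frac{61755}{-49455} - \frac{7741}{94251} = \left(-61755\right) \left(- \frac{1}{49455}\right) - \frac{7741}{94251} = \frac{4117}{3297} - \frac{7741}{94251} = \frac{40278810}{34527283} \approx 1.1666$)
$x = - \frac{4448267980}{34527283}$ ($x = \frac{40278810}{34527283} - 130 = - \frac{4448267980}{34527283} \approx -128.83$)
$x + L = - \frac{4448267980}{34527283} - 220185 = - \frac{7606838075335}{34527283}$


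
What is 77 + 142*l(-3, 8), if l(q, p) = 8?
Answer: 1213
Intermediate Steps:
77 + 142*l(-3, 8) = 77 + 142*8 = 77 + 1136 = 1213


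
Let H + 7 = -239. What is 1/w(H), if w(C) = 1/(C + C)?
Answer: -492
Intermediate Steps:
H = -246 (H = -7 - 239 = -246)
w(C) = 1/(2*C)
1/w(H) = 1/((½)/(-246)) = 1/((½)*(-1/246)) = 1/(-1/492) = -492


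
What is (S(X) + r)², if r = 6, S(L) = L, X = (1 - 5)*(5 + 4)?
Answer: 900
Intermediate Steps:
X = -36 (X = -4*9 = -36)
(S(X) + r)² = (-36 + 6)² = (-30)² = 900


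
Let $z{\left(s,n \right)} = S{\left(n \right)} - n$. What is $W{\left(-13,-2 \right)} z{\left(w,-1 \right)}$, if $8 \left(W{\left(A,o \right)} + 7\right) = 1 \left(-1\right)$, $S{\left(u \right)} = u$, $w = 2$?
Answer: $0$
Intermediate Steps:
$W{\left(A,o \right)} = - \frac{57}{8}$ ($W{\left(A,o \right)} = -7 + \frac{1 \left(-1\right)}{8} = -7 + \frac{1}{8} \left(-1\right) = -7 - \frac{1}{8} = - \frac{57}{8}$)
$z{\left(s,n \right)} = 0$ ($z{\left(s,n \right)} = n - n = 0$)
$W{\left(-13,-2 \right)} z{\left(w,-1 \right)} = \left(- \frac{57}{8}\right) 0 = 0$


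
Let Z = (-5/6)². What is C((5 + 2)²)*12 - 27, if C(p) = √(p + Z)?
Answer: -27 + 2*√1789 ≈ 57.593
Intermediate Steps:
Z = 25/36 (Z = (-5*⅙)² = (-⅚)² = 25/36 ≈ 0.69444)
C(p) = √(25/36 + p) (C(p) = √(p + 25/36) = √(25/36 + p))
C((5 + 2)²)*12 - 27 = (√(25 + 36*(5 + 2)²)/6)*12 - 27 = (√(25 + 36*7²)/6)*12 - 27 = (√(25 + 36*49)/6)*12 - 27 = (√(25 + 1764)/6)*12 - 27 = (√1789/6)*12 - 27 = 2*√1789 - 27 = -27 + 2*√1789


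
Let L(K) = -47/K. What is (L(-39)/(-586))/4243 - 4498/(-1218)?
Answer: 72694808785/19684812966 ≈ 3.6929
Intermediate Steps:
(L(-39)/(-586))/4243 - 4498/(-1218) = (-47/(-39)/(-586))/4243 - 4498/(-1218) = (-47*(-1/39)*(-1/586))*(1/4243) - 4498*(-1/1218) = ((47/39)*(-1/586))*(1/4243) + 2249/609 = -47/22854*1/4243 + 2249/609 = -47/96969522 + 2249/609 = 72694808785/19684812966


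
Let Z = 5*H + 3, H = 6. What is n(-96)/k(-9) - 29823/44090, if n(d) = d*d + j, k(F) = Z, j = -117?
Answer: 133396917/484990 ≈ 275.05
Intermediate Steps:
Z = 33 (Z = 5*6 + 3 = 30 + 3 = 33)
k(F) = 33
n(d) = -117 + d**2 (n(d) = d*d - 117 = d**2 - 117 = -117 + d**2)
n(-96)/k(-9) - 29823/44090 = (-117 + (-96)**2)/33 - 29823/44090 = (-117 + 9216)*(1/33) - 29823*1/44090 = 9099*(1/33) - 29823/44090 = 3033/11 - 29823/44090 = 133396917/484990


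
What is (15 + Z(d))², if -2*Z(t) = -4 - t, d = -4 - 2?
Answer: 196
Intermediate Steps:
d = -6
Z(t) = 2 + t/2 (Z(t) = -(-4 - t)/2 = 2 + t/2)
(15 + Z(d))² = (15 + (2 + (½)*(-6)))² = (15 + (2 - 3))² = (15 - 1)² = 14² = 196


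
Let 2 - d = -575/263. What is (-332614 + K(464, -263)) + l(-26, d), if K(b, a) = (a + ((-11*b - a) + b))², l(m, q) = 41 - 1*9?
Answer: 21197018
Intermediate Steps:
d = 1101/263 (d = 2 - (-575)/263 = 2 - 1*(-575/263) = 2 + 575/263 = 1101/263 ≈ 4.1863)
l(m, q) = 32 (l(m, q) = 41 - 9 = 32)
K(b, a) = 100*b² (K(b, a) = (a + ((-a - 11*b) + b))² = (a + (-a - 10*b))² = (-10*b)² = 100*b²)
(-332614 + K(464, -263)) + l(-26, d) = (-332614 + 100*464²) + 32 = (-332614 + 100*215296) + 32 = (-332614 + 21529600) + 32 = 21196986 + 32 = 21197018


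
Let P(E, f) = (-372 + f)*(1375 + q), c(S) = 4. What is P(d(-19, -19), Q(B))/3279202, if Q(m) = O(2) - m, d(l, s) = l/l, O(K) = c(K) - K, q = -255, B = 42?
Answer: -230720/1639601 ≈ -0.14072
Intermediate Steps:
O(K) = 4 - K
d(l, s) = 1
Q(m) = 2 - m (Q(m) = (4 - 1*2) - m = (4 - 2) - m = 2 - m)
P(E, f) = -416640 + 1120*f (P(E, f) = (-372 + f)*(1375 - 255) = (-372 + f)*1120 = -416640 + 1120*f)
P(d(-19, -19), Q(B))/3279202 = (-416640 + 1120*(2 - 1*42))/3279202 = (-416640 + 1120*(2 - 42))*(1/3279202) = (-416640 + 1120*(-40))*(1/3279202) = (-416640 - 44800)*(1/3279202) = -461440*1/3279202 = -230720/1639601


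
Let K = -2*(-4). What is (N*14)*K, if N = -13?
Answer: -1456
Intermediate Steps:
K = 8
(N*14)*K = -13*14*8 = -182*8 = -1456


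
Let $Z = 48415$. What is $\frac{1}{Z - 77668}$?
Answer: $- \frac{1}{29253} \approx -3.4185 \cdot 10^{-5}$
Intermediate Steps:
$\frac{1}{Z - 77668} = \frac{1}{48415 - 77668} = \frac{1}{-29253} = - \frac{1}{29253}$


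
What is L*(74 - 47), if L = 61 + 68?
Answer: 3483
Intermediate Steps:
L = 129
L*(74 - 47) = 129*(74 - 47) = 129*27 = 3483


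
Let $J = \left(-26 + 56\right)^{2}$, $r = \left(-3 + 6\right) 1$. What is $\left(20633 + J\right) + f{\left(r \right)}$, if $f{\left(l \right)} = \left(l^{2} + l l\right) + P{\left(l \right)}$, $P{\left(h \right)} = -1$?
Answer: $21550$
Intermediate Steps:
$r = 3$ ($r = 3 \cdot 1 = 3$)
$J = 900$ ($J = 30^{2} = 900$)
$f{\left(l \right)} = -1 + 2 l^{2}$ ($f{\left(l \right)} = \left(l^{2} + l l\right) - 1 = \left(l^{2} + l^{2}\right) - 1 = 2 l^{2} - 1 = -1 + 2 l^{2}$)
$\left(20633 + J\right) + f{\left(r \right)} = \left(20633 + 900\right) - \left(1 - 2 \cdot 3^{2}\right) = 21533 + \left(-1 + 2 \cdot 9\right) = 21533 + \left(-1 + 18\right) = 21533 + 17 = 21550$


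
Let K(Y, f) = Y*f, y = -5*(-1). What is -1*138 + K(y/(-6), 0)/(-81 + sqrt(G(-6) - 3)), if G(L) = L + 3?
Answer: -138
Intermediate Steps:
G(L) = 3 + L
y = 5
-1*138 + K(y/(-6), 0)/(-81 + sqrt(G(-6) - 3)) = -1*138 + ((5/(-6))*0)/(-81 + sqrt((3 - 6) - 3)) = -138 + ((5*(-1/6))*0)/(-81 + sqrt(-3 - 3)) = -138 + (-5/6*0)/(-81 + sqrt(-6)) = -138 + 0/(-81 + I*sqrt(6)) = -138 + 0 = -138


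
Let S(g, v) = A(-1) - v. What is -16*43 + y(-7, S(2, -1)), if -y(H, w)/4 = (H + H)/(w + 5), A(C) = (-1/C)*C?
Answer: -3384/5 ≈ -676.80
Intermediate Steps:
A(C) = -1
S(g, v) = -1 - v
y(H, w) = -8*H/(5 + w) (y(H, w) = -4*(H + H)/(w + 5) = -4*2*H/(5 + w) = -8*H/(5 + w))
-16*43 + y(-7, S(2, -1)) = -16*43 - 8*(-7)/(5 + (-1 - 1*(-1))) = -688 - 8*(-7)/(5 + (-1 + 1)) = -688 - 8*(-7)/(5 + 0) = -688 - 8*(-7)/5 = -688 - 8*(-7)*⅕ = -688 + 56/5 = -3384/5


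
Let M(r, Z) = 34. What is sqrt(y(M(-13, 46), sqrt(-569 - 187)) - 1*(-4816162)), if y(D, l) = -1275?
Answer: 7*sqrt(98263) ≈ 2194.3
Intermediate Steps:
sqrt(y(M(-13, 46), sqrt(-569 - 187)) - 1*(-4816162)) = sqrt(-1275 - 1*(-4816162)) = sqrt(-1275 + 4816162) = sqrt(4814887) = 7*sqrt(98263)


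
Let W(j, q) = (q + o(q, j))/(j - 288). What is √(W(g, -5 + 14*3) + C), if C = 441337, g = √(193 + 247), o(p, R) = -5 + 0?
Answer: √(63552512 - 441337*√110)/√(144 - √110) ≈ 664.33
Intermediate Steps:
o(p, R) = -5
g = 2*√110 (g = √440 = 2*√110 ≈ 20.976)
W(j, q) = (-5 + q)/(-288 + j) (W(j, q) = (q - 5)/(j - 288) = (-5 + q)/(-288 + j))
√(W(g, -5 + 14*3) + C) = √((-5 + (-5 + 14*3))/(-288 + 2*√110) + 441337) = √((-5 + (-5 + 42))/(-288 + 2*√110) + 441337) = √((-5 + 37)/(-288 + 2*√110) + 441337) = √(32/(-288 + 2*√110) + 441337) = √(441337 + 32/(-288 + 2*√110))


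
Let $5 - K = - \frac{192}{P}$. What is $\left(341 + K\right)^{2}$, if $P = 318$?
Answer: $\frac{337456900}{2809} \approx 1.2013 \cdot 10^{5}$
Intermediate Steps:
$K = \frac{297}{53}$ ($K = 5 - - \frac{192}{318} = 5 - \left(-192\right) \frac{1}{318} = 5 - - \frac{32}{53} = 5 + \frac{32}{53} = \frac{297}{53} \approx 5.6038$)
$\left(341 + K\right)^{2} = \left(341 + \frac{297}{53}\right)^{2} = \left(\frac{18370}{53}\right)^{2} = \frac{337456900}{2809}$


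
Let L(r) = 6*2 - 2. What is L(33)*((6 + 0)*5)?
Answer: 300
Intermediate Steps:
L(r) = 10 (L(r) = 12 - 2 = 10)
L(33)*((6 + 0)*5) = 10*((6 + 0)*5) = 10*(6*5) = 10*30 = 300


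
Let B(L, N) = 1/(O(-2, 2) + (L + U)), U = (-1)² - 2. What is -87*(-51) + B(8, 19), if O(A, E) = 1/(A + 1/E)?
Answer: 84306/19 ≈ 4437.2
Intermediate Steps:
U = -1 (U = 1 - 2 = -1)
B(L, N) = 1/(-5/3 + L) (B(L, N) = 1/(2/(1 - 2*2) + (L - 1)) = 1/(2/(1 - 4) + (-1 + L)) = 1/(2/(-3) + (-1 + L)) = 1/(2*(-⅓) + (-1 + L)) = 1/(-⅔ + (-1 + L)) = 1/(-5/3 + L))
-87*(-51) + B(8, 19) = -87*(-51) + 3/(-5 + 3*8) = 4437 + 3/(-5 + 24) = 4437 + 3/19 = 84306/19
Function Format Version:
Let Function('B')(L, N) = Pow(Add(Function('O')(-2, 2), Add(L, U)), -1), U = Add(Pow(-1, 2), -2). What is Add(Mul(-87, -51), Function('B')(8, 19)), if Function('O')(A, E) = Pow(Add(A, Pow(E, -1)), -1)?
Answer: Rational(84306, 19) ≈ 4437.2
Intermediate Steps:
U = -1 (U = Add(1, -2) = -1)
Function('B')(L, N) = Pow(Add(Rational(-5, 3), L), -1) (Function('B')(L, N) = Pow(Add(Mul(2, Pow(Add(1, Mul(-2, 2)), -1)), Add(L, -1)), -1) = Pow(Add(Mul(2, Pow(Add(1, -4), -1)), Add(-1, L)), -1) = Pow(Add(Mul(2, Pow(-3, -1)), Add(-1, L)), -1) = Pow(Add(Mul(2, Rational(-1, 3)), Add(-1, L)), -1) = Pow(Add(Rational(-2, 3), Add(-1, L)), -1) = Pow(Add(Rational(-5, 3), L), -1))
Add(Mul(-87, -51), Function('B')(8, 19)) = Add(Mul(-87, -51), Mul(3, Pow(Add(-5, Mul(3, 8)), -1))) = Add(4437, Mul(3, Pow(Add(-5, 24), -1))) = Add(4437, Mul(3, Pow(19, -1))) = Add(4437, Mul(3, Rational(1, 19))) = Add(4437, Rational(3, 19)) = Rational(84306, 19)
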